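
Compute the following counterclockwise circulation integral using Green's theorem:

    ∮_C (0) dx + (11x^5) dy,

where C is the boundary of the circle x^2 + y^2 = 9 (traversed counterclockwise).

Green's theorem converts the closed line integral into a double integral over the enclosed region D:

    ∮_C P dx + Q dy = ∬_D (∂Q/∂x - ∂P/∂y) dA.

Here P = 0, Q = 11x^5, so

    ∂Q/∂x = 55x^4,    ∂P/∂y = 0,
    ∂Q/∂x - ∂P/∂y = 55x^4.

D is the region x^2 + y^2 ≤ 9. Evaluating the double integral:

In polar coordinates (x = r cos θ, y = r sin θ, dA = r dr dθ) the integrand becomes 55r^4cos(θ)^4, so

    ∬_D (55x^4) dA = ∫_0^{2π} ∫_0^{3} (55r^4cos(θ)^4) · r dr dθ.

Inner (r from 0 to 3): 13365cos(θ)^4/2.
Outer (θ from 0 to 2π): 40095π/8.

Therefore ∮_C P dx + Q dy = 40095π/8.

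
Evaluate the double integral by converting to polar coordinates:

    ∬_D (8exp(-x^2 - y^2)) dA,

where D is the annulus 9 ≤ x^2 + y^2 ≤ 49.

The region D is 3 ≤ r ≤ 7, 0 ≤ θ ≤ 2π in polar coordinates, where x = r cos(θ), y = r sin(θ), and dA = r dr dθ.

Under the substitution, the integrand becomes 8exp(-r^2), so

    ∬_D (8exp(-x^2 - y^2)) dA = ∫_{0}^{2π} ∫_{3}^{7} (8exp(-r^2)) · r dr dθ.

Inner integral (in r): ∫_{3}^{7} (8exp(-r^2)) · r dr = -(4 - 4exp(40))exp(-49).

Outer integral (in θ): ∫_{0}^{2π} (-(4 - 4exp(40))exp(-49)) dθ = -8π (1 - exp(40))exp(-49).

Therefore ∬_D (8exp(-x^2 - y^2)) dA = -8π (1 - exp(40))exp(-49).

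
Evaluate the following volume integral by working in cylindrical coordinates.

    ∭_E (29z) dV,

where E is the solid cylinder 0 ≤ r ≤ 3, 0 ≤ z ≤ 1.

In cylindrical coordinates, x = r cos(θ), y = r sin(θ), z = z, and dV = r dr dθ dz.

The integrand becomes 29z, so

    ∭_E (29z) dV = ∫_{0}^{2π} ∫_{0}^{3} ∫_{0}^{1} (29z) · r dz dr dθ.

Inner (z): 29r/2.
Middle (r from 0 to 3): 261/4.
Outer (θ): 261π/2.

Therefore the triple integral equals 261π/2.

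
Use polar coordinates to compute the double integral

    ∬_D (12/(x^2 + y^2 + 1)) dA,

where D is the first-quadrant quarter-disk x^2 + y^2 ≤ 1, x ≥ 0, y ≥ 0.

The region D is 0 ≤ r ≤ 1, 0 ≤ θ ≤ π/2 in polar coordinates, where x = r cos(θ), y = r sin(θ), and dA = r dr dθ.

Under the substitution, the integrand becomes 12/(r^2 + 1), so

    ∬_D (12/(x^2 + y^2 + 1)) dA = ∫_{0}^{π/2} ∫_{0}^{1} (12/(r^2 + 1)) · r dr dθ.

Inner integral (in r): ∫_{0}^{1} (12/(r^2 + 1)) · r dr = log(64).

Outer integral (in θ): ∫_{0}^{π/2} (log(64)) dθ = 3π log(2).

Therefore ∬_D (12/(x^2 + y^2 + 1)) dA = 3π log(2).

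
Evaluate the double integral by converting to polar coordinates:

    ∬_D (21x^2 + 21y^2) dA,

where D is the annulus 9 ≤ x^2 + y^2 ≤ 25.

The region D is 3 ≤ r ≤ 5, 0 ≤ θ ≤ 2π in polar coordinates, where x = r cos(θ), y = r sin(θ), and dA = r dr dθ.

Under the substitution, the integrand becomes 21r^2, so

    ∬_D (21x^2 + 21y^2) dA = ∫_{0}^{2π} ∫_{3}^{5} (21r^2) · r dr dθ.

Inner integral (in r): ∫_{3}^{5} (21r^2) · r dr = 2856.

Outer integral (in θ): ∫_{0}^{2π} (2856) dθ = 5712π.

Therefore ∬_D (21x^2 + 21y^2) dA = 5712π.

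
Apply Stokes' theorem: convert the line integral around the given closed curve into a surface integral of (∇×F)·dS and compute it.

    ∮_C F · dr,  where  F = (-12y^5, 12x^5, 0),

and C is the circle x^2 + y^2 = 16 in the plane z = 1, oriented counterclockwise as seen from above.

Let S be the flat disk x^2 + y^2 ≤ 16 in the plane z = 1, with upward unit normal n̂ = ẑ. By Stokes' theorem,

    ∮_C F · dr = ∬_S (∇ × F) · n̂ dS = ∬_D (curl F)_z dA,

where D is the disk x^2 + y^2 ≤ 16.

Compute the curl of F = (-12y^5, 12x^5, 0):
    (∇ × F)_x = ∂F_z/∂y - ∂F_y/∂z = 0,
    (∇ × F)_y = ∂F_x/∂z - ∂F_z/∂x = 0,
    (∇ × F)_z = ∂F_y/∂x - ∂F_x/∂y = 60x^4 + 60y^4.

On z = 1, (curl F)_z = 60x^4 + 60y^4.

Convert to polar (x = r cos θ, y = r sin θ, dA = r dr dθ); the integrand becomes 60r^4(sin(θ)^4 + cos(θ)^4), so

    ∬_D (curl F)_z dA = ∫_0^{2π} ∫_0^{4} (60r^4(sin(θ)^4 + cos(θ)^4)) · r dr dθ.

Inner (r from 0 to 4): 40960sin(θ)^4 + 40960cos(θ)^4.
Outer (θ from 0 to 2π): 61440π.

Therefore ∮_C F · dr = 61440π.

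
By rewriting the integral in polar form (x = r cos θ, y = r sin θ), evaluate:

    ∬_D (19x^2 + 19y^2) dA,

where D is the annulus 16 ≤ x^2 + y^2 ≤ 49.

The region D is 4 ≤ r ≤ 7, 0 ≤ θ ≤ 2π in polar coordinates, where x = r cos(θ), y = r sin(θ), and dA = r dr dθ.

Under the substitution, the integrand becomes 19r^2, so

    ∬_D (19x^2 + 19y^2) dA = ∫_{0}^{2π} ∫_{4}^{7} (19r^2) · r dr dθ.

Inner integral (in r): ∫_{4}^{7} (19r^2) · r dr = 40755/4.

Outer integral (in θ): ∫_{0}^{2π} (40755/4) dθ = 40755π/2.

Therefore ∬_D (19x^2 + 19y^2) dA = 40755π/2.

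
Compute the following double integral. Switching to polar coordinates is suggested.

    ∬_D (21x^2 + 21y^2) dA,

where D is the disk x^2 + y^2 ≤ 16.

The region D is 0 ≤ r ≤ 4, 0 ≤ θ ≤ 2π in polar coordinates, where x = r cos(θ), y = r sin(θ), and dA = r dr dθ.

Under the substitution, the integrand becomes 21r^2, so

    ∬_D (21x^2 + 21y^2) dA = ∫_{0}^{2π} ∫_{0}^{4} (21r^2) · r dr dθ.

Inner integral (in r): ∫_{0}^{4} (21r^2) · r dr = 1344.

Outer integral (in θ): ∫_{0}^{2π} (1344) dθ = 2688π.

Therefore ∬_D (21x^2 + 21y^2) dA = 2688π.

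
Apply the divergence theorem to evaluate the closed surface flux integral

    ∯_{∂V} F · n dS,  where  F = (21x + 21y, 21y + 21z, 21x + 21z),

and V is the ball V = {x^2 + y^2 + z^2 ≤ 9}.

By the divergence theorem,

    ∯_{∂V} F · n dS = ∭_V (∇ · F) dV.

Compute the divergence:
    ∇ · F = ∂F_x/∂x + ∂F_y/∂y + ∂F_z/∂z = 21 + 21 + 21 = 63.

In spherical coordinates, x = ρ sin(φ) cos(θ), y = ρ sin(φ) sin(θ), z = ρ cos(φ), dV = ρ^2 sin(φ) dρ dφ dθ, with 0 ≤ ρ ≤ 3, 0 ≤ φ ≤ π, 0 ≤ θ ≤ 2π.

The integrand, after substitution and multiplying by the volume element, becomes (63) · ρ^2 sin(φ), so

    ∭_V (∇·F) dV = ∫_0^{2π} ∫_0^{π} ∫_0^{3} (63) · ρ^2 sin(φ) dρ dφ dθ.

Inner (ρ from 0 to 3): 567sin(φ).
Middle (φ from 0 to π): 1134.
Outer (θ from 0 to 2π): 2268π.

Therefore ∯_{∂V} F · n dS = 2268π.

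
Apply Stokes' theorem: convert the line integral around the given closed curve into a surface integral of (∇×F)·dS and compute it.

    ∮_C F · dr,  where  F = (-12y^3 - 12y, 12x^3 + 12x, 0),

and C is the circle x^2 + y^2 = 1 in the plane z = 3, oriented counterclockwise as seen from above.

Let S be the flat disk x^2 + y^2 ≤ 1 in the plane z = 3, with upward unit normal n̂ = ẑ. By Stokes' theorem,

    ∮_C F · dr = ∬_S (∇ × F) · n̂ dS = ∬_D (curl F)_z dA,

where D is the disk x^2 + y^2 ≤ 1.

Compute the curl of F = (-12y^3 - 12y, 12x^3 + 12x, 0):
    (∇ × F)_x = ∂F_z/∂y - ∂F_y/∂z = 0,
    (∇ × F)_y = ∂F_x/∂z - ∂F_z/∂x = 0,
    (∇ × F)_z = ∂F_y/∂x - ∂F_x/∂y = 36x^2 + 36y^2 + 24.

On z = 3, (curl F)_z = 36x^2 + 36y^2 + 24.

Convert to polar (x = r cos θ, y = r sin θ, dA = r dr dθ); the integrand becomes 36r^2 + 24, so

    ∬_D (curl F)_z dA = ∫_0^{2π} ∫_0^{1} (36r^2 + 24) · r dr dθ.

Inner (r from 0 to 1): 21.
Outer (θ from 0 to 2π): 42π.

Therefore ∮_C F · dr = 42π.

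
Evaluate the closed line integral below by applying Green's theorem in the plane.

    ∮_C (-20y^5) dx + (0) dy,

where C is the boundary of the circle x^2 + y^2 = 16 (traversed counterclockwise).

Green's theorem converts the closed line integral into a double integral over the enclosed region D:

    ∮_C P dx + Q dy = ∬_D (∂Q/∂x - ∂P/∂y) dA.

Here P = -20y^5, Q = 0, so

    ∂Q/∂x = 0,    ∂P/∂y = -100y^4,
    ∂Q/∂x - ∂P/∂y = 100y^4.

D is the region x^2 + y^2 ≤ 16. Evaluating the double integral:

In polar coordinates (x = r cos θ, y = r sin θ, dA = r dr dθ) the integrand becomes 100r^4sin(θ)^4, so

    ∬_D (100y^4) dA = ∫_0^{2π} ∫_0^{4} (100r^4sin(θ)^4) · r dr dθ.

Inner (r from 0 to 4): 204800sin(θ)^4/3.
Outer (θ from 0 to 2π): 51200π.

Therefore ∮_C P dx + Q dy = 51200π.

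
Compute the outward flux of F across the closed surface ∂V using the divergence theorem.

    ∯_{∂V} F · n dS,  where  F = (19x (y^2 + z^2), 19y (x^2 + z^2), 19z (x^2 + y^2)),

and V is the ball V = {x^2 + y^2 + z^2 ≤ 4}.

By the divergence theorem,

    ∯_{∂V} F · n dS = ∭_V (∇ · F) dV.

Compute the divergence:
    ∇ · F = ∂F_x/∂x + ∂F_y/∂y + ∂F_z/∂z = 19y^2 + 19z^2 + 19x^2 + 19z^2 + 19x^2 + 19y^2 = 38x^2 + 38y^2 + 38z^2.

In spherical coordinates, x = ρ sin(φ) cos(θ), y = ρ sin(φ) sin(θ), z = ρ cos(φ), dV = ρ^2 sin(φ) dρ dφ dθ, with 0 ≤ ρ ≤ 2, 0 ≤ φ ≤ π, 0 ≤ θ ≤ 2π.

The integrand, after substitution and multiplying by the volume element, becomes (38ρ^2) · ρ^2 sin(φ), so

    ∭_V (∇·F) dV = ∫_0^{2π} ∫_0^{π} ∫_0^{2} (38ρ^2) · ρ^2 sin(φ) dρ dφ dθ.

Inner (ρ from 0 to 2): 1216sin(φ)/5.
Middle (φ from 0 to π): 2432/5.
Outer (θ from 0 to 2π): 4864π/5.

Therefore ∯_{∂V} F · n dS = 4864π/5.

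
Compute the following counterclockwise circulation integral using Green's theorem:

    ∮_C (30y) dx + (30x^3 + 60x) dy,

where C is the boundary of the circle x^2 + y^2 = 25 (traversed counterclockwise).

Green's theorem converts the closed line integral into a double integral over the enclosed region D:

    ∮_C P dx + Q dy = ∬_D (∂Q/∂x - ∂P/∂y) dA.

Here P = 30y, Q = 30x^3 + 60x, so

    ∂Q/∂x = 90x^2 + 60,    ∂P/∂y = 30,
    ∂Q/∂x - ∂P/∂y = 90x^2 + 30.

D is the region x^2 + y^2 ≤ 25. Evaluating the double integral:

In polar coordinates (x = r cos θ, y = r sin θ, dA = r dr dθ) the integrand becomes 90r^2cos(θ)^2 + 30, so

    ∬_D (90x^2 + 30) dA = ∫_0^{2π} ∫_0^{5} (90r^2cos(θ)^2 + 30) · r dr dθ.

Inner (r from 0 to 5): 28125cos(θ)^2/2 + 375.
Outer (θ from 0 to 2π): 29625π/2.

Therefore ∮_C P dx + Q dy = 29625π/2.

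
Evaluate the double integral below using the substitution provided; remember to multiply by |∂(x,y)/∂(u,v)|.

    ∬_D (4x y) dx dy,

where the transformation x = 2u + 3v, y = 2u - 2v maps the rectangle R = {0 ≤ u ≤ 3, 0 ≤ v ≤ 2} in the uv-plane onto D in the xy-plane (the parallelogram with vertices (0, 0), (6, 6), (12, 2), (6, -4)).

Compute the Jacobian determinant of (x, y) with respect to (u, v):

    ∂(x,y)/∂(u,v) = | 2  3 | = (2)(-2) - (3)(2) = -10.
                   | 2  -2 |

Its absolute value is |J| = 10 (the area scaling factor).

Substituting x = 2u + 3v, y = 2u - 2v into the integrand,

    4x y → 16u^2 + 8u v - 24v^2,

so the integral becomes

    ∬_R (16u^2 + 8u v - 24v^2) · |J| du dv = ∫_0^3 ∫_0^2 (160u^2 + 80u v - 240v^2) dv du.

Inner (v): 320u^2 + 160u - 640.
Outer (u): 1680.

Therefore ∬_D (4x y) dx dy = 1680.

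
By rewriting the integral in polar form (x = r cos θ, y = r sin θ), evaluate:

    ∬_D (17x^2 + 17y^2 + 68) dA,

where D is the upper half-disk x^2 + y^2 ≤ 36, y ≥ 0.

The region D is 0 ≤ r ≤ 6, 0 ≤ θ ≤ π in polar coordinates, where x = r cos(θ), y = r sin(θ), and dA = r dr dθ.

Under the substitution, the integrand becomes 17r^2 + 68, so

    ∬_D (17x^2 + 17y^2 + 68) dA = ∫_{0}^{π} ∫_{0}^{6} (17r^2 + 68) · r dr dθ.

Inner integral (in r): ∫_{0}^{6} (17r^2 + 68) · r dr = 6732.

Outer integral (in θ): ∫_{0}^{π} (6732) dθ = 6732π.

Therefore ∬_D (17x^2 + 17y^2 + 68) dA = 6732π.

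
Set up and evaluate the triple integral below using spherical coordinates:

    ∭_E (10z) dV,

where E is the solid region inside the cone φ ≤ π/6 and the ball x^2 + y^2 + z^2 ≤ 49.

In spherical coordinates, x = ρ sin(φ) cos(θ), y = ρ sin(φ) sin(θ), z = ρ cos(φ), and dV = ρ^2 sin(φ) dρ dφ dθ.

The integrand becomes 10ρ cos(φ), so

    ∭_E (10z) dV = ∫_{0}^{2π} ∫_{0}^{π/6} ∫_{0}^{7} (10ρ cos(φ)) · ρ^2 sin(φ) dρ dφ dθ.

Inner (ρ): 12005sin(2φ)/4.
Middle (φ): 12005/16.
Outer (θ): 12005π/8.

Therefore the triple integral equals 12005π/8.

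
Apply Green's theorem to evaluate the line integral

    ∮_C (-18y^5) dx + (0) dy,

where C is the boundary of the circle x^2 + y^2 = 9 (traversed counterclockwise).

Green's theorem converts the closed line integral into a double integral over the enclosed region D:

    ∮_C P dx + Q dy = ∬_D (∂Q/∂x - ∂P/∂y) dA.

Here P = -18y^5, Q = 0, so

    ∂Q/∂x = 0,    ∂P/∂y = -90y^4,
    ∂Q/∂x - ∂P/∂y = 90y^4.

D is the region x^2 + y^2 ≤ 9. Evaluating the double integral:

In polar coordinates (x = r cos θ, y = r sin θ, dA = r dr dθ) the integrand becomes 90r^4sin(θ)^4, so

    ∬_D (90y^4) dA = ∫_0^{2π} ∫_0^{3} (90r^4sin(θ)^4) · r dr dθ.

Inner (r from 0 to 3): 10935sin(θ)^4.
Outer (θ from 0 to 2π): 32805π/4.

Therefore ∮_C P dx + Q dy = 32805π/4.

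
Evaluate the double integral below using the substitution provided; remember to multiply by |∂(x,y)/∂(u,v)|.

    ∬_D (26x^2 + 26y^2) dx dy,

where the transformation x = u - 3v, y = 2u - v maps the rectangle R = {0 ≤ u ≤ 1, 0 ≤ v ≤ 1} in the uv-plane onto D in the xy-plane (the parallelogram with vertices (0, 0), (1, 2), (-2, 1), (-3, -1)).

Compute the Jacobian determinant of (x, y) with respect to (u, v):

    ∂(x,y)/∂(u,v) = | 1  -3 | = (1)(-1) - (-3)(2) = 5.
                   | 2  -1 |

Its absolute value is |J| = 5 (the area scaling factor).

Substituting x = u - 3v, y = 2u - v into the integrand,

    26x^2 + 26y^2 → 130u^2 - 260u v + 260v^2,

so the integral becomes

    ∬_R (130u^2 - 260u v + 260v^2) · |J| du dv = ∫_0^1 ∫_0^1 (650u^2 - 1300u v + 1300v^2) dv du.

Inner (v): 650u^2 - 650u + 1300/3.
Outer (u): 325.

Therefore ∬_D (26x^2 + 26y^2) dx dy = 325.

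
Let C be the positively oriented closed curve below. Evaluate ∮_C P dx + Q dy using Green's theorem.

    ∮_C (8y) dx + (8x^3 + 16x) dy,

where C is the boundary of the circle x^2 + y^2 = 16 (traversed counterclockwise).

Green's theorem converts the closed line integral into a double integral over the enclosed region D:

    ∮_C P dx + Q dy = ∬_D (∂Q/∂x - ∂P/∂y) dA.

Here P = 8y, Q = 8x^3 + 16x, so

    ∂Q/∂x = 24x^2 + 16,    ∂P/∂y = 8,
    ∂Q/∂x - ∂P/∂y = 24x^2 + 8.

D is the region x^2 + y^2 ≤ 16. Evaluating the double integral:

In polar coordinates (x = r cos θ, y = r sin θ, dA = r dr dθ) the integrand becomes 24r^2cos(θ)^2 + 8, so

    ∬_D (24x^2 + 8) dA = ∫_0^{2π} ∫_0^{4} (24r^2cos(θ)^2 + 8) · r dr dθ.

Inner (r from 0 to 4): 1536cos(θ)^2 + 64.
Outer (θ from 0 to 2π): 1664π.

Therefore ∮_C P dx + Q dy = 1664π.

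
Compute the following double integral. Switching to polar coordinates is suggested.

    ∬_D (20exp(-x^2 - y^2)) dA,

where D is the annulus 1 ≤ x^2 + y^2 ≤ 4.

The region D is 1 ≤ r ≤ 2, 0 ≤ θ ≤ 2π in polar coordinates, where x = r cos(θ), y = r sin(θ), and dA = r dr dθ.

Under the substitution, the integrand becomes 20exp(-r^2), so

    ∬_D (20exp(-x^2 - y^2)) dA = ∫_{0}^{2π} ∫_{1}^{2} (20exp(-r^2)) · r dr dθ.

Inner integral (in r): ∫_{1}^{2} (20exp(-r^2)) · r dr = -(10 - 10exp(3))exp(-4).

Outer integral (in θ): ∫_{0}^{2π} (-(10 - 10exp(3))exp(-4)) dθ = -20π (1 - exp(3))exp(-4).

Therefore ∬_D (20exp(-x^2 - y^2)) dA = -20π (1 - exp(3))exp(-4).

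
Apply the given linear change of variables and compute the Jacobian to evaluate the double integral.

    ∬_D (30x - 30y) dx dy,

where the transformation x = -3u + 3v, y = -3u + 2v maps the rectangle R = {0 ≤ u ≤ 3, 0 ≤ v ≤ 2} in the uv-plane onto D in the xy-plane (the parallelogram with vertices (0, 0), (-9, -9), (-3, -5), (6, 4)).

Compute the Jacobian determinant of (x, y) with respect to (u, v):

    ∂(x,y)/∂(u,v) = | -3  3 | = (-3)(2) - (3)(-3) = 3.
                   | -3  2 |

Its absolute value is |J| = 3 (the area scaling factor).

Substituting x = -3u + 3v, y = -3u + 2v into the integrand,

    30x - 30y → 30v,

so the integral becomes

    ∬_R (30v) · |J| du dv = ∫_0^3 ∫_0^2 (90v) dv du.

Inner (v): 180.
Outer (u): 540.

Therefore ∬_D (30x - 30y) dx dy = 540.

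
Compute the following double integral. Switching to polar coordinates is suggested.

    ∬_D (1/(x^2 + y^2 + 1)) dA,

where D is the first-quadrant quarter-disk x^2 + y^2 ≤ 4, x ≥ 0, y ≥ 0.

The region D is 0 ≤ r ≤ 2, 0 ≤ θ ≤ π/2 in polar coordinates, where x = r cos(θ), y = r sin(θ), and dA = r dr dθ.

Under the substitution, the integrand becomes 1/(r^2 + 1), so

    ∬_D (1/(x^2 + y^2 + 1)) dA = ∫_{0}^{π/2} ∫_{0}^{2} (1/(r^2 + 1)) · r dr dθ.

Inner integral (in r): ∫_{0}^{2} (1/(r^2 + 1)) · r dr = log(5)/2.

Outer integral (in θ): ∫_{0}^{π/2} (log(5)/2) dθ = π log(5)/4.

Therefore ∬_D (1/(x^2 + y^2 + 1)) dA = π log(5)/4.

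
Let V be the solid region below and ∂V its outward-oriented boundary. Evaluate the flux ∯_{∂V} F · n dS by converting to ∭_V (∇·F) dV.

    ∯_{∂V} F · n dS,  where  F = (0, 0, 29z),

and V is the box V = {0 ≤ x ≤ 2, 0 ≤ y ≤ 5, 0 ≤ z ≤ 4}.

By the divergence theorem,

    ∯_{∂V} F · n dS = ∭_V (∇ · F) dV.

Compute the divergence:
    ∇ · F = ∂F_x/∂x + ∂F_y/∂y + ∂F_z/∂z = 0 + 0 + 29 = 29.

V is a rectangular box, so dV = dx dy dz with 0 ≤ x ≤ 2, 0 ≤ y ≤ 5, 0 ≤ z ≤ 4.

Integrate (29) over V as an iterated integral:

    ∭_V (∇·F) dV = ∫_0^{2} ∫_0^{5} ∫_0^{4} (29) dz dy dx.

Inner (z from 0 to 4): 116.
Middle (y from 0 to 5): 580.
Outer (x from 0 to 2): 1160.

Therefore ∯_{∂V} F · n dS = 1160.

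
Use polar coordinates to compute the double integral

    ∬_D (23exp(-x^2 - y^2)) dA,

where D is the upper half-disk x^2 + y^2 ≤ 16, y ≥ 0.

The region D is 0 ≤ r ≤ 4, 0 ≤ θ ≤ π in polar coordinates, where x = r cos(θ), y = r sin(θ), and dA = r dr dθ.

Under the substitution, the integrand becomes 23exp(-r^2), so

    ∬_D (23exp(-x^2 - y^2)) dA = ∫_{0}^{π} ∫_{0}^{4} (23exp(-r^2)) · r dr dθ.

Inner integral (in r): ∫_{0}^{4} (23exp(-r^2)) · r dr = 23/2 - 23exp(-16)/2.

Outer integral (in θ): ∫_{0}^{π} (23/2 - 23exp(-16)/2) dθ = -23π (1 - exp(16))exp(-16)/2.

Therefore ∬_D (23exp(-x^2 - y^2)) dA = -23π (1 - exp(16))exp(-16)/2.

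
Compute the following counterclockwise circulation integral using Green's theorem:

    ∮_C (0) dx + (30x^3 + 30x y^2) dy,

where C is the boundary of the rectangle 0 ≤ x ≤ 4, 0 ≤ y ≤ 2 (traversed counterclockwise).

Green's theorem converts the closed line integral into a double integral over the enclosed region D:

    ∮_C P dx + Q dy = ∬_D (∂Q/∂x - ∂P/∂y) dA.

Here P = 0, Q = 30x^3 + 30x y^2, so

    ∂Q/∂x = 90x^2 + 30y^2,    ∂P/∂y = 0,
    ∂Q/∂x - ∂P/∂y = 90x^2 + 30y^2.

D is the region 0 ≤ x ≤ 4, 0 ≤ y ≤ 2. Evaluating the double integral:

    ∬_D (90x^2 + 30y^2) dA = ∫_0^{4} ∫_0^{2} (90x^2 + 30y^2) dy dx.

Inner (y from 0 to 2): 180x^2 + 80.
Outer (x from 0 to 4): 4160.

Therefore ∮_C P dx + Q dy = 4160.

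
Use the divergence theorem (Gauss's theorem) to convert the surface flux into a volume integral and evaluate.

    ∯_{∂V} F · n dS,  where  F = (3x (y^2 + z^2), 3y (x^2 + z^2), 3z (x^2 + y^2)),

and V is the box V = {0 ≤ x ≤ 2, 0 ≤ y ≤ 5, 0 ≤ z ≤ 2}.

By the divergence theorem,

    ∯_{∂V} F · n dS = ∭_V (∇ · F) dV.

Compute the divergence:
    ∇ · F = ∂F_x/∂x + ∂F_y/∂y + ∂F_z/∂z = 3y^2 + 3z^2 + 3x^2 + 3z^2 + 3x^2 + 3y^2 = 6x^2 + 6y^2 + 6z^2.

V is a rectangular box, so dV = dx dy dz with 0 ≤ x ≤ 2, 0 ≤ y ≤ 5, 0 ≤ z ≤ 2.

Integrate (6x^2 + 6y^2 + 6z^2) over V as an iterated integral:

    ∭_V (∇·F) dV = ∫_0^{2} ∫_0^{5} ∫_0^{2} (6x^2 + 6y^2 + 6z^2) dz dy dx.

Inner (z from 0 to 2): 12x^2 + 12y^2 + 16.
Middle (y from 0 to 5): 60x^2 + 580.
Outer (x from 0 to 2): 1320.

Therefore ∯_{∂V} F · n dS = 1320.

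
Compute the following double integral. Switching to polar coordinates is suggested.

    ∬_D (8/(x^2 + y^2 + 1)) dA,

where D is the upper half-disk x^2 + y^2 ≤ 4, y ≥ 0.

The region D is 0 ≤ r ≤ 2, 0 ≤ θ ≤ π in polar coordinates, where x = r cos(θ), y = r sin(θ), and dA = r dr dθ.

Under the substitution, the integrand becomes 8/(r^2 + 1), so

    ∬_D (8/(x^2 + y^2 + 1)) dA = ∫_{0}^{π} ∫_{0}^{2} (8/(r^2 + 1)) · r dr dθ.

Inner integral (in r): ∫_{0}^{2} (8/(r^2 + 1)) · r dr = log(625).

Outer integral (in θ): ∫_{0}^{π} (log(625)) dθ = log(625^π).

Therefore ∬_D (8/(x^2 + y^2 + 1)) dA = log(625^π).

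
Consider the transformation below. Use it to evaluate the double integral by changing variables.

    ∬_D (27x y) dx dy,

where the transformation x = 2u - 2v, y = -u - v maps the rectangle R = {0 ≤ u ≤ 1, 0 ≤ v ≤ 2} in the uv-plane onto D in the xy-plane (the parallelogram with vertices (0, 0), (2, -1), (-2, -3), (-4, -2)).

Compute the Jacobian determinant of (x, y) with respect to (u, v):

    ∂(x,y)/∂(u,v) = | 2  -2 | = (2)(-1) - (-2)(-1) = -4.
                   | -1  -1 |

Its absolute value is |J| = 4 (the area scaling factor).

Substituting x = 2u - 2v, y = -u - v into the integrand,

    27x y → -54u^2 + 54v^2,

so the integral becomes

    ∬_R (-54u^2 + 54v^2) · |J| du dv = ∫_0^1 ∫_0^2 (-216u^2 + 216v^2) dv du.

Inner (v): 576 - 432u^2.
Outer (u): 432.

Therefore ∬_D (27x y) dx dy = 432.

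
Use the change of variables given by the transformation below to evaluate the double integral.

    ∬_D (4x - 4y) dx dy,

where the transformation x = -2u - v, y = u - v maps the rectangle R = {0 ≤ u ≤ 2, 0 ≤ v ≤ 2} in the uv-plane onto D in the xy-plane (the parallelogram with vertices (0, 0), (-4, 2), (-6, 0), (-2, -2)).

Compute the Jacobian determinant of (x, y) with respect to (u, v):

    ∂(x,y)/∂(u,v) = | -2  -1 | = (-2)(-1) - (-1)(1) = 3.
                   | 1  -1 |

Its absolute value is |J| = 3 (the area scaling factor).

Substituting x = -2u - v, y = u - v into the integrand,

    4x - 4y → -12u,

so the integral becomes

    ∬_R (-12u) · |J| du dv = ∫_0^2 ∫_0^2 (-36u) dv du.

Inner (v): -72u.
Outer (u): -144.

Therefore ∬_D (4x - 4y) dx dy = -144.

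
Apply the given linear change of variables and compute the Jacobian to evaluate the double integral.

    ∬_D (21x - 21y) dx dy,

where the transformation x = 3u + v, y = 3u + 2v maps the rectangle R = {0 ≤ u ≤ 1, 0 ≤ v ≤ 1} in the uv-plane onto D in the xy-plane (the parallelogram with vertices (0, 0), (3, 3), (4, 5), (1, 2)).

Compute the Jacobian determinant of (x, y) with respect to (u, v):

    ∂(x,y)/∂(u,v) = | 3  1 | = (3)(2) - (1)(3) = 3.
                   | 3  2 |

Its absolute value is |J| = 3 (the area scaling factor).

Substituting x = 3u + v, y = 3u + 2v into the integrand,

    21x - 21y → -21v,

so the integral becomes

    ∬_R (-21v) · |J| du dv = ∫_0^1 ∫_0^1 (-63v) dv du.

Inner (v): -63/2.
Outer (u): -63/2.

Therefore ∬_D (21x - 21y) dx dy = -63/2.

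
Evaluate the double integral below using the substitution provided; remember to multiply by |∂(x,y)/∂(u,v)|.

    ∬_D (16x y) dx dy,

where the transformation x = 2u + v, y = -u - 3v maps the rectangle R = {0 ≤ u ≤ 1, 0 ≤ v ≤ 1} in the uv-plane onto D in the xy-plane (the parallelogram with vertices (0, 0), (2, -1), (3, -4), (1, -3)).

Compute the Jacobian determinant of (x, y) with respect to (u, v):

    ∂(x,y)/∂(u,v) = | 2  1 | = (2)(-3) - (1)(-1) = -5.
                   | -1  -3 |

Its absolute value is |J| = 5 (the area scaling factor).

Substituting x = 2u + v, y = -u - 3v into the integrand,

    16x y → -32u^2 - 112u v - 48v^2,

so the integral becomes

    ∬_R (-32u^2 - 112u v - 48v^2) · |J| du dv = ∫_0^1 ∫_0^1 (-160u^2 - 560u v - 240v^2) dv du.

Inner (v): -160u^2 - 280u - 80.
Outer (u): -820/3.

Therefore ∬_D (16x y) dx dy = -820/3.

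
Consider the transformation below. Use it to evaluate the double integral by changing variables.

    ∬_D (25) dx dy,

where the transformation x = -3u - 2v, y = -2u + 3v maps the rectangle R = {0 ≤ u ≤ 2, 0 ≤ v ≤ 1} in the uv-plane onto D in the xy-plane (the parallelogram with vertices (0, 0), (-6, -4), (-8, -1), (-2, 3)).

Compute the Jacobian determinant of (x, y) with respect to (u, v):

    ∂(x,y)/∂(u,v) = | -3  -2 | = (-3)(3) - (-2)(-2) = -13.
                   | -2  3 |

Its absolute value is |J| = 13 (the area scaling factor).

Substituting x = -3u - 2v, y = -2u + 3v into the integrand,

    25 → 25,

so the integral becomes

    ∬_R (25) · |J| du dv = ∫_0^2 ∫_0^1 (325) dv du.

Inner (v): 325.
Outer (u): 650.

Therefore ∬_D (25) dx dy = 650.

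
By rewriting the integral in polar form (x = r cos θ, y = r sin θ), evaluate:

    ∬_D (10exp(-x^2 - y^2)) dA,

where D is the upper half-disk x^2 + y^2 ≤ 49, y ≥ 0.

The region D is 0 ≤ r ≤ 7, 0 ≤ θ ≤ π in polar coordinates, where x = r cos(θ), y = r sin(θ), and dA = r dr dθ.

Under the substitution, the integrand becomes 10exp(-r^2), so

    ∬_D (10exp(-x^2 - y^2)) dA = ∫_{0}^{π} ∫_{0}^{7} (10exp(-r^2)) · r dr dθ.

Inner integral (in r): ∫_{0}^{7} (10exp(-r^2)) · r dr = 5 - 5exp(-49).

Outer integral (in θ): ∫_{0}^{π} (5 - 5exp(-49)) dθ = -5π exp(-49) + 5π.

Therefore ∬_D (10exp(-x^2 - y^2)) dA = -5π exp(-49) + 5π.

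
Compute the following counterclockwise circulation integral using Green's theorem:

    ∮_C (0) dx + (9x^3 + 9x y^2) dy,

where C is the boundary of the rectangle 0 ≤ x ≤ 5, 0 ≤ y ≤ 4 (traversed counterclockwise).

Green's theorem converts the closed line integral into a double integral over the enclosed region D:

    ∮_C P dx + Q dy = ∬_D (∂Q/∂x - ∂P/∂y) dA.

Here P = 0, Q = 9x^3 + 9x y^2, so

    ∂Q/∂x = 27x^2 + 9y^2,    ∂P/∂y = 0,
    ∂Q/∂x - ∂P/∂y = 27x^2 + 9y^2.

D is the region 0 ≤ x ≤ 5, 0 ≤ y ≤ 4. Evaluating the double integral:

    ∬_D (27x^2 + 9y^2) dA = ∫_0^{5} ∫_0^{4} (27x^2 + 9y^2) dy dx.

Inner (y from 0 to 4): 108x^2 + 192.
Outer (x from 0 to 5): 5460.

Therefore ∮_C P dx + Q dy = 5460.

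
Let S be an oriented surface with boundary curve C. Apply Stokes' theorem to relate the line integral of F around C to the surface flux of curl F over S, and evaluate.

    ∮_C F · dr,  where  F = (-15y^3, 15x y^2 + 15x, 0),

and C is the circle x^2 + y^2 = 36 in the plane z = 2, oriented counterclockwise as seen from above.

Let S be the flat disk x^2 + y^2 ≤ 36 in the plane z = 2, with upward unit normal n̂ = ẑ. By Stokes' theorem,

    ∮_C F · dr = ∬_S (∇ × F) · n̂ dS = ∬_D (curl F)_z dA,

where D is the disk x^2 + y^2 ≤ 36.

Compute the curl of F = (-15y^3, 15x y^2 + 15x, 0):
    (∇ × F)_x = ∂F_z/∂y - ∂F_y/∂z = 0,
    (∇ × F)_y = ∂F_x/∂z - ∂F_z/∂x = 0,
    (∇ × F)_z = ∂F_y/∂x - ∂F_x/∂y = 60y^2 + 15.

On z = 2, (curl F)_z = 60y^2 + 15.

Convert to polar (x = r cos θ, y = r sin θ, dA = r dr dθ); the integrand becomes 60r^2sin(θ)^2 + 15, so

    ∬_D (curl F)_z dA = ∫_0^{2π} ∫_0^{6} (60r^2sin(θ)^2 + 15) · r dr dθ.

Inner (r from 0 to 6): 19440sin(θ)^2 + 270.
Outer (θ from 0 to 2π): 19980π.

Therefore ∮_C F · dr = 19980π.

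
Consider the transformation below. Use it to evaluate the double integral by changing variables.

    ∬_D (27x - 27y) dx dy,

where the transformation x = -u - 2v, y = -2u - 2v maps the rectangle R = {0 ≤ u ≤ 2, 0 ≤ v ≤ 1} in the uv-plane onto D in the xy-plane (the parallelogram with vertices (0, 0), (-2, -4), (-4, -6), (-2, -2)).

Compute the Jacobian determinant of (x, y) with respect to (u, v):

    ∂(x,y)/∂(u,v) = | -1  -2 | = (-1)(-2) - (-2)(-2) = -2.
                   | -2  -2 |

Its absolute value is |J| = 2 (the area scaling factor).

Substituting x = -u - 2v, y = -2u - 2v into the integrand,

    27x - 27y → 27u,

so the integral becomes

    ∬_R (27u) · |J| du dv = ∫_0^2 ∫_0^1 (54u) dv du.

Inner (v): 54u.
Outer (u): 108.

Therefore ∬_D (27x - 27y) dx dy = 108.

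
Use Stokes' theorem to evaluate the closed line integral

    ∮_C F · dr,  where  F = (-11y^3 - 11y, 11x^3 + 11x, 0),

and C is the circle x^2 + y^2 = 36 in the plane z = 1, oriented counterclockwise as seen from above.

Let S be the flat disk x^2 + y^2 ≤ 36 in the plane z = 1, with upward unit normal n̂ = ẑ. By Stokes' theorem,

    ∮_C F · dr = ∬_S (∇ × F) · n̂ dS = ∬_D (curl F)_z dA,

where D is the disk x^2 + y^2 ≤ 36.

Compute the curl of F = (-11y^3 - 11y, 11x^3 + 11x, 0):
    (∇ × F)_x = ∂F_z/∂y - ∂F_y/∂z = 0,
    (∇ × F)_y = ∂F_x/∂z - ∂F_z/∂x = 0,
    (∇ × F)_z = ∂F_y/∂x - ∂F_x/∂y = 33x^2 + 33y^2 + 22.

On z = 1, (curl F)_z = 33x^2 + 33y^2 + 22.

Convert to polar (x = r cos θ, y = r sin θ, dA = r dr dθ); the integrand becomes 33r^2 + 22, so

    ∬_D (curl F)_z dA = ∫_0^{2π} ∫_0^{6} (33r^2 + 22) · r dr dθ.

Inner (r from 0 to 6): 11088.
Outer (θ from 0 to 2π): 22176π.

Therefore ∮_C F · dr = 22176π.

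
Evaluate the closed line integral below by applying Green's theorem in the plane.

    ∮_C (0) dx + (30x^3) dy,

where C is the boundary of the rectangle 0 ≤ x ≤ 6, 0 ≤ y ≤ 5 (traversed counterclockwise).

Green's theorem converts the closed line integral into a double integral over the enclosed region D:

    ∮_C P dx + Q dy = ∬_D (∂Q/∂x - ∂P/∂y) dA.

Here P = 0, Q = 30x^3, so

    ∂Q/∂x = 90x^2,    ∂P/∂y = 0,
    ∂Q/∂x - ∂P/∂y = 90x^2.

D is the region 0 ≤ x ≤ 6, 0 ≤ y ≤ 5. Evaluating the double integral:

    ∬_D (90x^2) dA = ∫_0^{6} ∫_0^{5} (90x^2) dy dx.

Inner (y from 0 to 5): 450x^2.
Outer (x from 0 to 6): 32400.

Therefore ∮_C P dx + Q dy = 32400.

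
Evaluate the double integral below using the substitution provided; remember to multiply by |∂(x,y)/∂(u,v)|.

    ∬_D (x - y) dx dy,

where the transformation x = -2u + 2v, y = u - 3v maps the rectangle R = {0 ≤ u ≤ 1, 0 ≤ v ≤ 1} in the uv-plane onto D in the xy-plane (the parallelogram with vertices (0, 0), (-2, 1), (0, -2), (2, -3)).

Compute the Jacobian determinant of (x, y) with respect to (u, v):

    ∂(x,y)/∂(u,v) = | -2  2 | = (-2)(-3) - (2)(1) = 4.
                   | 1  -3 |

Its absolute value is |J| = 4 (the area scaling factor).

Substituting x = -2u + 2v, y = u - 3v into the integrand,

    x - y → -3u + 5v,

so the integral becomes

    ∬_R (-3u + 5v) · |J| du dv = ∫_0^1 ∫_0^1 (-12u + 20v) dv du.

Inner (v): 10 - 12u.
Outer (u): 4.

Therefore ∬_D (x - y) dx dy = 4.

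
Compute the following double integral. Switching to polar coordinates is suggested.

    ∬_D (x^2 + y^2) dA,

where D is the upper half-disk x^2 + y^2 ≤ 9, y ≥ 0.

The region D is 0 ≤ r ≤ 3, 0 ≤ θ ≤ π in polar coordinates, where x = r cos(θ), y = r sin(θ), and dA = r dr dθ.

Under the substitution, the integrand becomes r^2, so

    ∬_D (x^2 + y^2) dA = ∫_{0}^{π} ∫_{0}^{3} (r^2) · r dr dθ.

Inner integral (in r): ∫_{0}^{3} (r^2) · r dr = 81/4.

Outer integral (in θ): ∫_{0}^{π} (81/4) dθ = 81π/4.

Therefore ∬_D (x^2 + y^2) dA = 81π/4.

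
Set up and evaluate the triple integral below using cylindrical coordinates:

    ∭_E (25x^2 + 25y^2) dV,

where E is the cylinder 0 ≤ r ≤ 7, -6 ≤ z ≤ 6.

In cylindrical coordinates, x = r cos(θ), y = r sin(θ), z = z, and dV = r dr dθ dz.

The integrand becomes 25r^2, so

    ∭_E (25x^2 + 25y^2) dV = ∫_{0}^{2π} ∫_{0}^{7} ∫_{-6}^{6} (25r^2) · r dz dr dθ.

Inner (z): 300r^3.
Middle (r from 0 to 7): 180075.
Outer (θ): 360150π.

Therefore the triple integral equals 360150π.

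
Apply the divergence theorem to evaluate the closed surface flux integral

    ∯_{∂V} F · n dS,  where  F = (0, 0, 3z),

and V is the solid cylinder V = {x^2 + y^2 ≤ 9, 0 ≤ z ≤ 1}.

By the divergence theorem,

    ∯_{∂V} F · n dS = ∭_V (∇ · F) dV.

Compute the divergence:
    ∇ · F = ∂F_x/∂x + ∂F_y/∂y + ∂F_z/∂z = 0 + 0 + 3 = 3.

In cylindrical coordinates, x = r cos(θ), y = r sin(θ), z = z, dV = r dr dθ dz, with 0 ≤ r ≤ 3, 0 ≤ θ ≤ 2π, 0 ≤ z ≤ 1.

The integrand, after substitution and multiplying by the volume element, becomes (3) · r, so

    ∭_V (∇·F) dV = ∫_0^{2π} ∫_0^{3} ∫_0^{1} (3) · r dz dr dθ.

Inner (z from 0 to 1): 3r.
Middle (r from 0 to 3): 27/2.
Outer (θ from 0 to 2π): 27π.

Therefore ∯_{∂V} F · n dS = 27π.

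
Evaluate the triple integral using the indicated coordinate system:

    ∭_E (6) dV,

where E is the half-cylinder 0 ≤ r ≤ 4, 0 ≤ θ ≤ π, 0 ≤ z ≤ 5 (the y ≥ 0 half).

In cylindrical coordinates, x = r cos(θ), y = r sin(θ), z = z, and dV = r dr dθ dz.

The integrand becomes 6, so

    ∭_E (6) dV = ∫_{0}^{π} ∫_{0}^{4} ∫_{0}^{5} (6) · r dz dr dθ.

Inner (z): 30r.
Middle (r from 0 to 4): 240.
Outer (θ): 240π.

Therefore the triple integral equals 240π.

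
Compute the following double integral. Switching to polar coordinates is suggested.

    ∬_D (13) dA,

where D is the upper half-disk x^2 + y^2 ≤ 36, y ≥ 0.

The region D is 0 ≤ r ≤ 6, 0 ≤ θ ≤ π in polar coordinates, where x = r cos(θ), y = r sin(θ), and dA = r dr dθ.

Under the substitution, the integrand becomes 13, so

    ∬_D (13) dA = ∫_{0}^{π} ∫_{0}^{6} (13) · r dr dθ.

Inner integral (in r): ∫_{0}^{6} (13) · r dr = 234.

Outer integral (in θ): ∫_{0}^{π} (234) dθ = 234π.

Therefore ∬_D (13) dA = 234π.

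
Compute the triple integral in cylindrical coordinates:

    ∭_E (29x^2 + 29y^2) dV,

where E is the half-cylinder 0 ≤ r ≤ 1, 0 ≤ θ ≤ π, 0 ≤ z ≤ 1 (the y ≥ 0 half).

In cylindrical coordinates, x = r cos(θ), y = r sin(θ), z = z, and dV = r dr dθ dz.

The integrand becomes 29r^2, so

    ∭_E (29x^2 + 29y^2) dV = ∫_{0}^{π} ∫_{0}^{1} ∫_{0}^{1} (29r^2) · r dz dr dθ.

Inner (z): 29r^3.
Middle (r from 0 to 1): 29/4.
Outer (θ): 29π/4.

Therefore the triple integral equals 29π/4.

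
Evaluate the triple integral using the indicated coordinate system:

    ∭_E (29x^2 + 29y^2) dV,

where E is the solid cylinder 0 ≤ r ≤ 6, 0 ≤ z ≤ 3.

In cylindrical coordinates, x = r cos(θ), y = r sin(θ), z = z, and dV = r dr dθ dz.

The integrand becomes 29r^2, so

    ∭_E (29x^2 + 29y^2) dV = ∫_{0}^{2π} ∫_{0}^{6} ∫_{0}^{3} (29r^2) · r dz dr dθ.

Inner (z): 87r^3.
Middle (r from 0 to 6): 28188.
Outer (θ): 56376π.

Therefore the triple integral equals 56376π.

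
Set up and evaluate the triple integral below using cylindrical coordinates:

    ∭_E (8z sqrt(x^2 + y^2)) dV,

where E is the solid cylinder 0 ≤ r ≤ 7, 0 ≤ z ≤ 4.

In cylindrical coordinates, x = r cos(θ), y = r sin(θ), z = z, and dV = r dr dθ dz.

The integrand becomes 8r z, so

    ∭_E (8z sqrt(x^2 + y^2)) dV = ∫_{0}^{2π} ∫_{0}^{7} ∫_{0}^{4} (8r z) · r dz dr dθ.

Inner (z): 64r^2.
Middle (r from 0 to 7): 21952/3.
Outer (θ): 43904π/3.

Therefore the triple integral equals 43904π/3.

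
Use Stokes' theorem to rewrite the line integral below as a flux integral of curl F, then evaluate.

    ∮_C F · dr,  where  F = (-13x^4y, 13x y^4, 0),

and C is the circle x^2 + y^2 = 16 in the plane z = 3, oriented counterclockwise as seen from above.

Let S be the flat disk x^2 + y^2 ≤ 16 in the plane z = 3, with upward unit normal n̂ = ẑ. By Stokes' theorem,

    ∮_C F · dr = ∬_S (∇ × F) · n̂ dS = ∬_D (curl F)_z dA,

where D is the disk x^2 + y^2 ≤ 16.

Compute the curl of F = (-13x^4y, 13x y^4, 0):
    (∇ × F)_x = ∂F_z/∂y - ∂F_y/∂z = 0,
    (∇ × F)_y = ∂F_x/∂z - ∂F_z/∂x = 0,
    (∇ × F)_z = ∂F_y/∂x - ∂F_x/∂y = 13x^4 + 13y^4.

On z = 3, (curl F)_z = 13x^4 + 13y^4.

Convert to polar (x = r cos θ, y = r sin θ, dA = r dr dθ); the integrand becomes 13r^4(sin(θ)^4 + cos(θ)^4), so

    ∬_D (curl F)_z dA = ∫_0^{2π} ∫_0^{4} (13r^4(sin(θ)^4 + cos(θ)^4)) · r dr dθ.

Inner (r from 0 to 4): 26624sin(θ)^4/3 + 26624cos(θ)^4/3.
Outer (θ from 0 to 2π): 13312π.

Therefore ∮_C F · dr = 13312π.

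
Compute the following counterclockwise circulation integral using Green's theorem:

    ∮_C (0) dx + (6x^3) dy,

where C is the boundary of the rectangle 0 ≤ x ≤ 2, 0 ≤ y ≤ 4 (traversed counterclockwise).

Green's theorem converts the closed line integral into a double integral over the enclosed region D:

    ∮_C P dx + Q dy = ∬_D (∂Q/∂x - ∂P/∂y) dA.

Here P = 0, Q = 6x^3, so

    ∂Q/∂x = 18x^2,    ∂P/∂y = 0,
    ∂Q/∂x - ∂P/∂y = 18x^2.

D is the region 0 ≤ x ≤ 2, 0 ≤ y ≤ 4. Evaluating the double integral:

    ∬_D (18x^2) dA = ∫_0^{2} ∫_0^{4} (18x^2) dy dx.

Inner (y from 0 to 4): 72x^2.
Outer (x from 0 to 2): 192.

Therefore ∮_C P dx + Q dy = 192.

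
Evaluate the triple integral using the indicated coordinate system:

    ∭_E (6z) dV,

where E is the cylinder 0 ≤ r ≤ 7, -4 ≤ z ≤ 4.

In cylindrical coordinates, x = r cos(θ), y = r sin(θ), z = z, and dV = r dr dθ dz.

The integrand becomes 6z, so

    ∭_E (6z) dV = ∫_{0}^{2π} ∫_{0}^{7} ∫_{-4}^{4} (6z) · r dz dr dθ.

Inner (z): 0.
Middle (r from 0 to 7): 0.
Outer (θ): 0.

Therefore the triple integral equals 0.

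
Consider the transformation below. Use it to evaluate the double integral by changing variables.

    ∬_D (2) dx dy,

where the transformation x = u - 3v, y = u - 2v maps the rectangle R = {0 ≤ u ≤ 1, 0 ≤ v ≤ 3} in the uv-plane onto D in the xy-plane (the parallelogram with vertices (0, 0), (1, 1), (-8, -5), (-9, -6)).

Compute the Jacobian determinant of (x, y) with respect to (u, v):

    ∂(x,y)/∂(u,v) = | 1  -3 | = (1)(-2) - (-3)(1) = 1.
                   | 1  -2 |

Its absolute value is |J| = 1 (the area scaling factor).

Substituting x = u - 3v, y = u - 2v into the integrand,

    2 → 2,

so the integral becomes

    ∬_R (2) · |J| du dv = ∫_0^1 ∫_0^3 (2) dv du.

Inner (v): 6.
Outer (u): 6.

Therefore ∬_D (2) dx dy = 6.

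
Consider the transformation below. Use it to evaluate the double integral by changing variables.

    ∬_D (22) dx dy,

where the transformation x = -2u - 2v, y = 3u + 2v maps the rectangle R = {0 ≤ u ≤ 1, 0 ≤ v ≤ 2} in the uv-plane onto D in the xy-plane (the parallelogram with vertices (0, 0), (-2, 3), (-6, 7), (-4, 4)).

Compute the Jacobian determinant of (x, y) with respect to (u, v):

    ∂(x,y)/∂(u,v) = | -2  -2 | = (-2)(2) - (-2)(3) = 2.
                   | 3  2 |

Its absolute value is |J| = 2 (the area scaling factor).

Substituting x = -2u - 2v, y = 3u + 2v into the integrand,

    22 → 22,

so the integral becomes

    ∬_R (22) · |J| du dv = ∫_0^1 ∫_0^2 (44) dv du.

Inner (v): 88.
Outer (u): 88.

Therefore ∬_D (22) dx dy = 88.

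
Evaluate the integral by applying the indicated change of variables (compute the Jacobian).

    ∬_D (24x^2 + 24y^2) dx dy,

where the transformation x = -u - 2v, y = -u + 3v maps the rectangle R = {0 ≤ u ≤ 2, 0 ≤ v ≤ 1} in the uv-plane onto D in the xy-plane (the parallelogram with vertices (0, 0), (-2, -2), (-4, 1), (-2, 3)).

Compute the Jacobian determinant of (x, y) with respect to (u, v):

    ∂(x,y)/∂(u,v) = | -1  -2 | = (-1)(3) - (-2)(-1) = -5.
                   | -1  3 |

Its absolute value is |J| = 5 (the area scaling factor).

Substituting x = -u - 2v, y = -u + 3v into the integrand,

    24x^2 + 24y^2 → 48u^2 - 48u v + 312v^2,

so the integral becomes

    ∬_R (48u^2 - 48u v + 312v^2) · |J| du dv = ∫_0^2 ∫_0^1 (240u^2 - 240u v + 1560v^2) dv du.

Inner (v): 240u^2 - 120u + 520.
Outer (u): 1440.

Therefore ∬_D (24x^2 + 24y^2) dx dy = 1440.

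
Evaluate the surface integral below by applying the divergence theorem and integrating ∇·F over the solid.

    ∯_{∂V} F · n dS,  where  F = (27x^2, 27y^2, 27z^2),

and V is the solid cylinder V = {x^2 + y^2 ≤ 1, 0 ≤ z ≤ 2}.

By the divergence theorem,

    ∯_{∂V} F · n dS = ∭_V (∇ · F) dV.

Compute the divergence:
    ∇ · F = ∂F_x/∂x + ∂F_y/∂y + ∂F_z/∂z = 54x + 54y + 54z.

In cylindrical coordinates, x = r cos(θ), y = r sin(θ), z = z, dV = r dr dθ dz, with 0 ≤ r ≤ 1, 0 ≤ θ ≤ 2π, 0 ≤ z ≤ 2.

The integrand, after substitution and multiplying by the volume element, becomes (54sqrt(2)r sin(θ + π/4) + 54z) · r, so

    ∭_V (∇·F) dV = ∫_0^{2π} ∫_0^{1} ∫_0^{2} (54sqrt(2)r sin(θ + π/4) + 54z) · r dz dr dθ.

Inner (z from 0 to 2): 108r (sqrt(2)r sin(θ + π/4) + 1).
Middle (r from 0 to 1): 36sqrt(2)sin(θ + π/4) + 54.
Outer (θ from 0 to 2π): 108π.

Therefore ∯_{∂V} F · n dS = 108π.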